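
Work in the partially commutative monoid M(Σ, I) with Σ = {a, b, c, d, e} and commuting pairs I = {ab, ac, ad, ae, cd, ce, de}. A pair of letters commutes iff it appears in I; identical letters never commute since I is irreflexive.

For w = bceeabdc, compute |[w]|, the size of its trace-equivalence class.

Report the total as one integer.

48

#0=b has no predecessor
#1=c depends on [0:b]
#2=e depends on [0:b]
#3=e depends on [2:e]
#4=a has no predecessor
#5=b depends on [1:c, 3:e]
#6=d depends on [5:b]
#7=c depends on [5:b]
sources: [0:b, 4:a]
N(rest) = Σ N(rest − s) over sources s of rest; N(one piece) = 1:
  size 1 → [4]=1  [6]=1  [7]=1
  size 2 → [4,6]=2  [4,7]=2  [6,7]=2
  size 3 → [4,6,7]=6  [5,6,7]=2
  size 4 → [1,5,6,7]=2  [3,5,6,7]=2  [4,5,6,7]=8
  size 5 → [1,3,5,6,7]=4  [1,4,5,6,7]=10  [2,3,5,6,7]=2  [3,4,5,6,7]=10
  size 6 → [1,2,3,5,6,7]=6  [1,3,4,5,6,7]=24  [2,3,4,5,6,7]=12
  first=0(b) contributes 42
  first=4(a) contributes 6
|[w]| = 48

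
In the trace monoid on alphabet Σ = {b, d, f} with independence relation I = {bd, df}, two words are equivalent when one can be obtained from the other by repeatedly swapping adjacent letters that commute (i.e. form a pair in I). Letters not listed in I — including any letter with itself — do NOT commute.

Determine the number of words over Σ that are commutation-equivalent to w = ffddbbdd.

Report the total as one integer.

70

drop 0:f onto floor
drop 1:f onto {0:f}
drop 2:d onto floor
drop 3:d onto {2:d}
drop 4:b onto {1:f}
drop 5:b onto {4:b}
drop 6:d onto {3:d}
drop 7:d onto {6:d}
ground layer = {0:f, 2:d}
drop-orders for the pieces not yet dropped (sum over which currently-grounded one goes next):
  1 to go: {5} 1  {7} 1
  2 to go: {4,5} 1  {5,7} 2  {6,7} 1
  3 to go: {1,4,5} 1  {3,6,7} 1  {4,5,7} 3  {5,6,7} 3
  4 to go: {0,1,4,5} 1  {1,4,5,7} 4  {2,3,6,7} 1  {3,5,6,7} 4  {4,5,6,7} 6
  5 to go: {0,1,4,5,7} 5  {1,4,5,6,7} 10  {2,3,5,6,7} 5  {3,4,5,6,7} 10
  6 to go: {0,1,4,5,6,7} 15  {1,3,4,5,6,7} 20  {2,3,4,5,6,7} 15
  if 0:f drops first: 35 orders
  if 2:d drops first: 35 orders
heap linearizations: 70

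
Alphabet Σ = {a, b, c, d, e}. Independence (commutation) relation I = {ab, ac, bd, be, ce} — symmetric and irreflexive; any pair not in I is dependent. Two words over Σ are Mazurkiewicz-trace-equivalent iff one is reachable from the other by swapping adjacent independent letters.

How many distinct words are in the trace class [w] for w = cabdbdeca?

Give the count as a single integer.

77

piece 0:c — minimal
piece 1:a — minimal
piece 2:b rests on {0:c}
piece 3:d rests on {0:c, 1:a}
piece 4:b rests on {2:b}
piece 5:d rests on {3:d}
piece 6:e rests on {5:d}
piece 7:c rests on {4:b, 5:d}
piece 8:a rests on {6:e}
minimal pieces: {0:c, 1:a}
ways to finish when only these pieces remain (= sum over removing one remaining piece with nothing left below it):
  1 left: {7}→1  {8}→1
  2 left: {4,7}→1  {6,8}→1  {7,8}→2
  3 left: {2,4,7}→1  {4,7,8}→3  {6,7,8}→3
  4 left: {2,4,7,8}→4  {4,6,7,8}→6  {5,6,7,8}→3
  5 left: {2,4,6,7,8}→10  {3,5,6,7,8}→3  {4,5,6,7,8}→9
  6 left: {1,3,5,6,7,8}→3  {2,4,5,6,7,8}→19  {3,4,5,6,7,8}→12
  7 left: {1,3,4,5,6,7,8}→15  {2,3,4,5,6,7,8}→31
  placing 0:c first → 46 extensions
  placing 1:a first → 31 extensions
total linear extensions = 77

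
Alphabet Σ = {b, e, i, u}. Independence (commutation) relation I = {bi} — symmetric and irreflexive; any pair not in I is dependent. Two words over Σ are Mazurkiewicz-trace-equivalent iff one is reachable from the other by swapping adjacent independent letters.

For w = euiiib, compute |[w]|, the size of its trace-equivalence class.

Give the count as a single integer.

4

piece 0:e — minimal
piece 1:u rests on {0:e}
piece 2:i rests on {1:u}
piece 3:i rests on {2:i}
piece 4:i rests on {3:i}
piece 5:b rests on {1:u}
minimal pieces: {0:e}
ways to finish when only these pieces remain (= sum over removing one remaining piece with nothing left below it):
  1 left: {4}→1  {5}→1
  2 left: {3,4}→1  {4,5}→2
  3 left: {2,3,4}→1  {3,4,5}→3
  4 left: {2,3,4,5}→4
  placing 0:e first → 4 extensions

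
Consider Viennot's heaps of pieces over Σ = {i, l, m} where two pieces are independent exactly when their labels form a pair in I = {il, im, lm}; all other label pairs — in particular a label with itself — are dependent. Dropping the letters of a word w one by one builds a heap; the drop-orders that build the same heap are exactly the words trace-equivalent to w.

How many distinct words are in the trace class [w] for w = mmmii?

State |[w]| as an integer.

#0=m has no predecessor
#1=m depends on [0:m]
#2=m depends on [1:m]
#3=i has no predecessor
#4=i depends on [3:i]
sources: [0:m, 3:i]
N(rest) = Σ N(rest − s) over sources s of rest; N(one piece) = 1:
  size 1 → [2]=1  [4]=1
  size 2 → [1,2]=1  [2,4]=2  [3,4]=1
  size 3 → [0,1,2]=1  [1,2,4]=3  [2,3,4]=3
  first=0(m) contributes 6
  first=3(i) contributes 4
|[w]| = 10

10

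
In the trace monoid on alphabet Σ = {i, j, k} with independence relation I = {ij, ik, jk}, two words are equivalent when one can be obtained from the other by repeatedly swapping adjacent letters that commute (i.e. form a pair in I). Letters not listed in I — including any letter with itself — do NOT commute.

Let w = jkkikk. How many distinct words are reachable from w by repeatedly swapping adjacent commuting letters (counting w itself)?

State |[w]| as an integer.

0(j) covers ∅
1(k) covers ∅
2(k) covers 1:k
3(i) covers ∅
4(k) covers 2:k
5(k) covers 4:k
floor of heap: 0:j, 1:k, 3:i
completions by unplaced set U, small U first (add the entries for U minus each lowest piece of U):
  |U|=1: {0}:1  {3}:1  {5}:1
  |U|=2: {0,3}:2  {0,5}:2  {3,5}:2  {4,5}:1
  |U|=3: {0,3,5}:6  {0,4,5}:3  {2,4,5}:1  {3,4,5}:3
  |U|=4: {0,2,4,5}:4  {0,3,4,5}:12  {1,2,4,5}:1  {2,3,4,5}:4
  start at 0(j): 5
  start at 1(k): 20
  start at 3(i): 5
sum over floor = 30

30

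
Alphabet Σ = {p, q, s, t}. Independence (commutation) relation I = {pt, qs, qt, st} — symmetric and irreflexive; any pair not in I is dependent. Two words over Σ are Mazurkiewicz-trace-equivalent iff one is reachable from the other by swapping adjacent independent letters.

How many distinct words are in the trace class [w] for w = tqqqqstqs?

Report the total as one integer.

756

#0=t has no predecessor
#1=q has no predecessor
#2=q depends on [1:q]
#3=q depends on [2:q]
#4=q depends on [3:q]
#5=s has no predecessor
#6=t depends on [0:t]
#7=q depends on [4:q]
#8=s depends on [5:s]
sources: [0:t, 1:q, 5:s]
N(rest) = Σ N(rest − s) over sources s of rest; N(one piece) = 1:
  size 1 → [6]=1  [7]=1  [8]=1
  size 2 → [0,6]=1  [4,7]=1  [5,8]=1  [6,7]=2  [6,8]=2  [7,8]=2
  size 3 → [0,6,7]=3  [0,6,8]=3  [3,4,7]=1  [4,6,7]=3  [4,7,8]=3  [5,6,8]=3  [5,7,8]=3  [6,7,8]=6
  size 4 → [0,4,6,7]=6  [0,5,6,8]=6  [0,6,7,8]=12  [2,3,4,7]=1  [3,4,6,7]=4  [3,4,7,8]=4  [4,5,7,8]=6  [4,6,7,8]=12  [5,6,7,8]=12
  size 5 → [0,3,4,6,7]=10  [0,4,6,7,8]=30  [0,5,6,7,8]=30  [1,2,3,4,7]=1  [2,3,4,6,7]=5  [2,3,4,7,8]=5  [3,4,5,7,8]=10  [3,4,6,7,8]=20  [4,5,6,7,8]=30
  size 6 → [0,2,3,4,6,7]=15  [0,3,4,6,7,8]=60  [0,4,5,6,7,8]=90  [1,2,3,4,6,7]=6  [1,2,3,4,7,8]=6  [2,3,4,5,7,8]=15  [2,3,4,6,7,8]=30  [3,4,5,6,7,8]=60
  size 7 → [0,1,2,3,4,6,7]=21  [0,2,3,4,6,7,8]=105  [0,3,4,5,6,7,8]=210  [1,2,3,4,5,7,8]=21  [1,2,3,4,6,7,8]=42  [2,3,4,5,6,7,8]=105
  first=0(t) contributes 168
  first=1(q) contributes 420
  first=5(s) contributes 168
|[w]| = 756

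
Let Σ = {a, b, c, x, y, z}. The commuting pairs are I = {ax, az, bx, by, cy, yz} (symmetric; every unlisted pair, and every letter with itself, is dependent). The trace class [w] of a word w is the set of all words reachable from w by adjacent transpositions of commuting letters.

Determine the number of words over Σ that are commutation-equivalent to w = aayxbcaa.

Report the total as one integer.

drop 0:a onto floor
drop 1:a onto {0:a}
drop 2:y onto {1:a}
drop 3:x onto {2:y}
drop 4:b onto {1:a}
drop 5:c onto {3:x, 4:b}
drop 6:a onto {5:c}
drop 7:a onto {6:a}
ground layer = {0:a}
drop-orders for the pieces not yet dropped (sum over which currently-grounded one goes next):
  1 to go: {7} 1
  2 to go: {6,7} 1
  3 to go: {5,6,7} 1
  4 to go: {3,5,6,7} 1  {4,5,6,7} 1
  5 to go: {2,3,5,6,7} 1  {3,4,5,6,7} 2
  6 to go: {2,3,4,5,6,7} 3
  if 0:a drops first: 3 orders

3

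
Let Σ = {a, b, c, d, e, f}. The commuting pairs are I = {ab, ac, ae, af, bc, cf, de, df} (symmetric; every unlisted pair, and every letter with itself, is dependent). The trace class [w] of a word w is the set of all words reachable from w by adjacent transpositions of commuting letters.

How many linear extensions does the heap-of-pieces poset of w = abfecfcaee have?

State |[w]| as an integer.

135

piece 0:a — minimal
piece 1:b — minimal
piece 2:f rests on {1:b}
piece 3:e rests on {2:f}
piece 4:c rests on {3:e}
piece 5:f rests on {3:e}
piece 6:c rests on {4:c}
piece 7:a rests on {0:a}
piece 8:e rests on {5:f, 6:c}
piece 9:e rests on {8:e}
minimal pieces: {0:a, 1:b}
ways to finish when only these pieces remain (= sum over removing one remaining piece with nothing left below it):
  1 left: {7}→1  {9}→1
  2 left: {0,7}→1  {7,9}→2  {8,9}→1
  3 left: {0,7,9}→3  {5,8,9}→1  {6,8,9}→1  {7,8,9}→3
  4 left: {0,7,8,9}→6  {4,6,8,9}→1  {5,6,8,9}→2  {5,7,8,9}→4  {6,7,8,9}→4
  5 left: {0,5,7,8,9}→10  {0,6,7,8,9}→10  {4,5,6,8,9}→3  {4,6,7,8,9}→5  {5,6,7,8,9}→10
  6 left: {0,4,6,7,8,9}→15  {0,5,6,7,8,9}→30  {3,4,5,6,8,9}→3  {4,5,6,7,8,9}→18
  7 left: {0,4,5,6,7,8,9}→63  {2,3,4,5,6,8,9}→3  {3,4,5,6,7,8,9}→21
  8 left: {0,3,4,5,6,7,8,9}→84  {1,2,3,4,5,6,8,9}→3  {2,3,4,5,6,7,8,9}→24
  placing 0:a first → 27 extensions
  placing 1:b first → 108 extensions
total linear extensions = 135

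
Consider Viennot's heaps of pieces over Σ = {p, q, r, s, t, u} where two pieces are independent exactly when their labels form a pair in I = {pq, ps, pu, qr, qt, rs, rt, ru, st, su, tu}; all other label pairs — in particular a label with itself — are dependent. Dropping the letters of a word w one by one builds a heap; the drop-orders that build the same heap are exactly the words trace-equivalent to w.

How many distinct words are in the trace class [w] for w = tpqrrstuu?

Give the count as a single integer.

1134

piece 0:t — minimal
piece 1:p rests on {0:t}
piece 2:q — minimal
piece 3:r rests on {1:p}
piece 4:r rests on {3:r}
piece 5:s rests on {2:q}
piece 6:t rests on {1:p}
piece 7:u rests on {2:q}
piece 8:u rests on {7:u}
minimal pieces: {0:t, 2:q}
ways to finish when only these pieces remain (= sum over removing one remaining piece with nothing left below it):
  1 left: {4}→1  {5}→1  {6}→1  {8}→1
  2 left: {3,4}→1  {4,5}→2  {4,6}→2  {4,8}→2  {5,6}→2  {5,8}→2  {6,8}→2  {7,8}→1
  3 left: {3,4,5}→3  {3,4,6}→3  {3,4,8}→3  {4,5,6}→6  {4,5,8}→6  {4,6,8}→6  {4,7,8}→3  {5,6,8}→6  {5,7,8}→3  {6,7,8}→3
  4 left: {1,3,4,6}→3  {2,5,7,8}→3  {3,4,5,6}→12  {3,4,5,8}→12  {3,4,6,8}→12  {3,4,7,8}→6  {4,5,6,8}→24  {4,5,7,8}→12  {4,6,7,8}→12  {5,6,7,8}→12
  5 left: {0,1,3,4,6}→3  {1,3,4,5,6}→15  {1,3,4,6,8}→15  {2,4,5,7,8}→15  {2,5,6,7,8}→15  {3,4,5,6,8}→60  {3,4,5,7,8}→30  {3,4,6,7,8}→30  {4,5,6,7,8}→60
  6 left: {0,1,3,4,5,6}→18  {0,1,3,4,6,8}→18  {1,3,4,5,6,8}→90  {1,3,4,6,7,8}→45  {2,3,4,5,7,8}→45  {2,4,5,6,7,8}→90  {3,4,5,6,7,8}→180
  7 left: {0,1,3,4,5,6,8}→126  {0,1,3,4,6,7,8}→63  {1,3,4,5,6,7,8}→315  {2,3,4,5,6,7,8}→315
  placing 0:t first → 630 extensions
  placing 2:q first → 504 extensions
total linear extensions = 1134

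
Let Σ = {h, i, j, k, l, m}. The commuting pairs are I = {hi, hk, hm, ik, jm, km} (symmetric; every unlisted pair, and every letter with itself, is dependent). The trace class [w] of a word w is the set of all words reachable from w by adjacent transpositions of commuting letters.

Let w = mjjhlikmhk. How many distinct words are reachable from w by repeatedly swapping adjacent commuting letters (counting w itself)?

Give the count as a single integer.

120

0(m) covers ∅
1(j) covers ∅
2(j) covers 1:j
3(h) covers 2:j
4(l) covers 0:m, 3:h
5(i) covers 4:l
6(k) covers 4:l
7(m) covers 5:i
8(h) covers 4:l
9(k) covers 6:k
floor of heap: 0:m, 1:j
completions by unplaced set U, small U first (add the entries for U minus each lowest piece of U):
  |U|=1: {7}:1  {8}:1  {9}:1
  |U|=2: {5,7}:1  {6,9}:1  {7,8}:2  {7,9}:2  {8,9}:2
  |U|=3: {5,7,8}:3  {5,7,9}:3  {6,7,9}:3  {6,8,9}:3  {7,8,9}:6
  |U|=4: {5,6,7,9}:6  {5,7,8,9}:12  {6,7,8,9}:12
  |U|=5: {5,6,7,8,9}:30
  |U|=6: {4,5,6,7,8,9}:30
  |U|=7: {0,4,5,6,7,8,9}:30  {3,4,5,6,7,8,9}:30
  |U|=8: {0,3,4,5,6,7,8,9}:60  {2,3,4,5,6,7,8,9}:30
  start at 0(m): 30
  start at 1(j): 90
sum over floor = 120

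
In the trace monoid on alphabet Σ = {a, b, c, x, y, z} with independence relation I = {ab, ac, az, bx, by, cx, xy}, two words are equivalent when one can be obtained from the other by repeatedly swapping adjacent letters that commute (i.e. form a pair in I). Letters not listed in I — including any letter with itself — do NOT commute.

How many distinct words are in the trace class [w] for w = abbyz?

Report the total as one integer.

piece 0:a — minimal
piece 1:b — minimal
piece 2:b rests on {1:b}
piece 3:y rests on {0:a}
piece 4:z rests on {2:b, 3:y}
minimal pieces: {0:a, 1:b}
ways to finish when only these pieces remain (= sum over removing one remaining piece with nothing left below it):
  1 left: {4}→1
  2 left: {2,4}→1  {3,4}→1
  3 left: {0,3,4}→1  {1,2,4}→1  {2,3,4}→2
  placing 0:a first → 3 extensions
  placing 1:b first → 3 extensions
total linear extensions = 6

6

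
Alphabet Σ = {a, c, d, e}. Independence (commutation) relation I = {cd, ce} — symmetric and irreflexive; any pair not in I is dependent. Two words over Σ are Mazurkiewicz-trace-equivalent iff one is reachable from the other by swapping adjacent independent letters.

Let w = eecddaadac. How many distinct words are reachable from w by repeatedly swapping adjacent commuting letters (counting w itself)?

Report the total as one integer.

5

0(e) covers ∅
1(e) covers 0:e
2(c) covers ∅
3(d) covers 1:e
4(d) covers 3:d
5(a) covers 2:c, 4:d
6(a) covers 5:a
7(d) covers 6:a
8(a) covers 7:d
9(c) covers 8:a
floor of heap: 0:e, 2:c
completions by unplaced set U, small U first (add the entries for U minus each lowest piece of U):
  |U|=1: {9}:1
  |U|=2: {8,9}:1
  |U|=3: {7,8,9}:1
  |U|=4: {6,7,8,9}:1
  |U|=5: {5,6,7,8,9}:1
  |U|=6: {2,5,6,7,8,9}:1  {4,5,6,7,8,9}:1
  |U|=7: {2,4,5,6,7,8,9}:2  {3,4,5,6,7,8,9}:1
  |U|=8: {1,3,4,5,6,7,8,9}:1  {2,3,4,5,6,7,8,9}:3
  start at 0(e): 4
  start at 2(c): 1
sum over floor = 5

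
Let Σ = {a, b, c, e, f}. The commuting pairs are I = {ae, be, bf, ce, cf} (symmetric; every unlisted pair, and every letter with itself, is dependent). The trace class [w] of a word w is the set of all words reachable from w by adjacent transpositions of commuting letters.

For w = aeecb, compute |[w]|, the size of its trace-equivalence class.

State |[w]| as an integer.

piece 0:a — minimal
piece 1:e — minimal
piece 2:e rests on {1:e}
piece 3:c rests on {0:a}
piece 4:b rests on {3:c}
minimal pieces: {0:a, 1:e}
ways to finish when only these pieces remain (= sum over removing one remaining piece with nothing left below it):
  1 left: {2}→1  {4}→1
  2 left: {1,2}→1  {2,4}→2  {3,4}→1
  3 left: {0,3,4}→1  {1,2,4}→3  {2,3,4}→3
  placing 0:a first → 6 extensions
  placing 1:e first → 4 extensions
total linear extensions = 10

10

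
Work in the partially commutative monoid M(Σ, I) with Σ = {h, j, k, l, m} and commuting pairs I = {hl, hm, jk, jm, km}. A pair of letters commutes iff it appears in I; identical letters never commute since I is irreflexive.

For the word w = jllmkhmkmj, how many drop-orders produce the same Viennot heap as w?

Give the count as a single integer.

#0=j has no predecessor
#1=l depends on [0:j]
#2=l depends on [1:l]
#3=m depends on [2:l]
#4=k depends on [2:l]
#5=h depends on [4:k]
#6=m depends on [3:m]
#7=k depends on [5:h]
#8=m depends on [6:m]
#9=j depends on [5:h]
sources: [0:j]
N(rest) = Σ N(rest − s) over sources s of rest; N(one piece) = 1:
  size 1 → [7]=1  [8]=1  [9]=1
  size 2 → [6,8]=1  [7,8]=2  [7,9]=2  [8,9]=2
  size 3 → [3,6,8]=1  [5,7,9]=2  [6,7,8]=3  [6,8,9]=3  [7,8,9]=6
  size 4 → [3,6,7,8]=4  [3,6,8,9]=4  [4,5,7,9]=2  [5,7,8,9]=8  [6,7,8,9]=12
  size 5 → [3,6,7,8,9]=20  [4,5,7,8,9]=10  [5,6,7,8,9]=20
  size 6 → [3,5,6,7,8,9]=40  [4,5,6,7,8,9]=30
  size 7 → [3,4,5,6,7,8,9]=70
  size 8 → [2,3,4,5,6,7,8,9]=70
  first=0(j) contributes 70

70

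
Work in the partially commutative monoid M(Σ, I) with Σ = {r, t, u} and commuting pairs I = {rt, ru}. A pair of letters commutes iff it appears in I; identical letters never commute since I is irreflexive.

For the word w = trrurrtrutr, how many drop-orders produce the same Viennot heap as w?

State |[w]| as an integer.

462

piece 0:t — minimal
piece 1:r — minimal
piece 2:r rests on {1:r}
piece 3:u rests on {0:t}
piece 4:r rests on {2:r}
piece 5:r rests on {4:r}
piece 6:t rests on {3:u}
piece 7:r rests on {5:r}
piece 8:u rests on {6:t}
piece 9:t rests on {8:u}
piece 10:r rests on {7:r}
minimal pieces: {0:t, 1:r}
ways to finish when only these pieces remain (= sum over removing one remaining piece with nothing left below it):
  1 left: {9}→1  {10}→1
  2 left: {7,10}→1  {8,9}→1  {9,10}→2
  3 left: {5,7,10}→1  {6,8,9}→1  {7,9,10}→3  {8,9,10}→3
  4 left: {3,6,8,9}→1  {4,5,7,10}→1  {5,7,9,10}→4  {6,8,9,10}→4  {7,8,9,10}→6
  5 left: {0,3,6,8,9}→1  {2,4,5,7,10}→1  {3,6,8,9,10}→5  {4,5,7,9,10}→5  {5,7,8,9,10}→10  {6,7,8,9,10}→10
  6 left: {0,3,6,8,9,10}→6  {1,2,4,5,7,10}→1  {2,4,5,7,9,10}→6  {3,6,7,8,9,10}→15  {4,5,7,8,9,10}→15  {5,6,7,8,9,10}→20
  7 left: {0,3,6,7,8,9,10}→21  {1,2,4,5,7,9,10}→7  {2,4,5,7,8,9,10}→21  {3,5,6,7,8,9,10}→35  {4,5,6,7,8,9,10}→35
  8 left: {0,3,5,6,7,8,9,10}→56  {1,2,4,5,7,8,9,10}→28  {2,4,5,6,7,8,9,10}→56  {3,4,5,6,7,8,9,10}→70
  9 left: {0,3,4,5,6,7,8,9,10}→126  {1,2,4,5,6,7,8,9,10}→84  {2,3,4,5,6,7,8,9,10}→126
  placing 0:t first → 210 extensions
  placing 1:r first → 252 extensions
total linear extensions = 462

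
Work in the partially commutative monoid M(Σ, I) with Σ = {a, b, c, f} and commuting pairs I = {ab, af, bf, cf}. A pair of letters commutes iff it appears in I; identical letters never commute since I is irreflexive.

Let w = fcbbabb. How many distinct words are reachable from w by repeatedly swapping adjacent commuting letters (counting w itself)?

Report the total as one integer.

35

piece 0:f — minimal
piece 1:c — minimal
piece 2:b rests on {1:c}
piece 3:b rests on {2:b}
piece 4:a rests on {1:c}
piece 5:b rests on {3:b}
piece 6:b rests on {5:b}
minimal pieces: {0:f, 1:c}
ways to finish when only these pieces remain (= sum over removing one remaining piece with nothing left below it):
  1 left: {0}→1  {4}→1  {6}→1
  2 left: {0,4}→2  {0,6}→2  {4,6}→2  {5,6}→1
  3 left: {0,4,6}→6  {0,5,6}→3  {3,5,6}→1  {4,5,6}→3
  4 left: {0,3,5,6}→4  {0,4,5,6}→12  {2,3,5,6}→1  {3,4,5,6}→4
  5 left: {0,2,3,5,6}→5  {0,3,4,5,6}→20  {2,3,4,5,6}→5
  placing 0:f first → 5 extensions
  placing 1:c first → 30 extensions
total linear extensions = 35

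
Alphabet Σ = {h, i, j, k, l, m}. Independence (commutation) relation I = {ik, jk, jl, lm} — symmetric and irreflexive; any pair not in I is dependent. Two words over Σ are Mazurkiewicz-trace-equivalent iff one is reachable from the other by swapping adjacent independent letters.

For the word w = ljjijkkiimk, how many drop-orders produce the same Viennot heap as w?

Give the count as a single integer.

piece 0:l — minimal
piece 1:j — minimal
piece 2:j rests on {1:j}
piece 3:i rests on {0:l, 2:j}
piece 4:j rests on {3:i}
piece 5:k rests on {0:l}
piece 6:k rests on {5:k}
piece 7:i rests on {4:j}
piece 8:i rests on {7:i}
piece 9:m rests on {6:k, 8:i}
piece 10:k rests on {9:m}
minimal pieces: {0:l, 1:j}
ways to finish when only these pieces remain (= sum over removing one remaining piece with nothing left below it):
  1 left: {10}→1
  2 left: {9,10}→1
  3 left: {6,9,10}→1  {8,9,10}→1
  4 left: {5,6,9,10}→1  {6,8,9,10}→2  {7,8,9,10}→1
  5 left: {4,7,8,9,10}→1  {5,6,8,9,10}→3  {6,7,8,9,10}→3
  6 left: {3,4,7,8,9,10}→1  {4,6,7,8,9,10}→4  {5,6,7,8,9,10}→6
  7 left: {2,3,4,7,8,9,10}→1  {3,4,6,7,8,9,10}→5  {4,5,6,7,8,9,10}→10
  8 left: {1,2,3,4,7,8,9,10}→1  {2,3,4,6,7,8,9,10}→6  {3,4,5,6,7,8,9,10}→15
  9 left: {0,3,4,5,6,7,8,9,10}→15  {1,2,3,4,6,7,8,9,10}→7  {2,3,4,5,6,7,8,9,10}→21
  placing 0:l first → 28 extensions
  placing 1:j first → 36 extensions
total linear extensions = 64

64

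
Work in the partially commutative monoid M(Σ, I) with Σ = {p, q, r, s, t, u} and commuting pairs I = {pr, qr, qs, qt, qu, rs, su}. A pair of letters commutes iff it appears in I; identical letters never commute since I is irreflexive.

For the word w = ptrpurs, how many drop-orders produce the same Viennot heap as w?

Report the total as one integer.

7

0(p) covers ∅
1(t) covers 0:p
2(r) covers 1:t
3(p) covers 1:t
4(u) covers 2:r, 3:p
5(r) covers 4:u
6(s) covers 3:p
floor of heap: 0:p
completions by unplaced set U, small U first (add the entries for U minus each lowest piece of U):
  |U|=1: {5}:1  {6}:1
  |U|=2: {4,5}:1  {5,6}:2
  |U|=3: {2,4,5}:1  {4,5,6}:3
  |U|=4: {2,4,5,6}:4  {3,4,5,6}:3
  |U|=5: {2,3,4,5,6}:7
  start at 0(p): 7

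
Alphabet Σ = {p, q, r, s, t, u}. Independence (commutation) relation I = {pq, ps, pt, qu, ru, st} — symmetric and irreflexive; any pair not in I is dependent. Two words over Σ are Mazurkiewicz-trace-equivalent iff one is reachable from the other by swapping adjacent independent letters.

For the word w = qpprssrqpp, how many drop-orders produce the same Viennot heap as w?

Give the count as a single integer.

#0=q has no predecessor
#1=p has no predecessor
#2=p depends on [1:p]
#3=r depends on [0:q, 2:p]
#4=s depends on [3:r]
#5=s depends on [4:s]
#6=r depends on [5:s]
#7=q depends on [6:r]
#8=p depends on [6:r]
#9=p depends on [8:p]
sources: [0:q, 1:p]
N(rest) = Σ N(rest − s) over sources s of rest; N(one piece) = 1:
  size 1 → [7]=1  [9]=1
  size 2 → [7,9]=2  [8,9]=1
  size 3 → [7,8,9]=3
  size 4 → [6,7,8,9]=3
  size 5 → [5,6,7,8,9]=3
  size 6 → [4,5,6,7,8,9]=3
  size 7 → [3,4,5,6,7,8,9]=3
  size 8 → [0,3,4,5,6,7,8,9]=3  [2,3,4,5,6,7,8,9]=3
  first=0(q) contributes 3
  first=1(p) contributes 6
|[w]| = 9

9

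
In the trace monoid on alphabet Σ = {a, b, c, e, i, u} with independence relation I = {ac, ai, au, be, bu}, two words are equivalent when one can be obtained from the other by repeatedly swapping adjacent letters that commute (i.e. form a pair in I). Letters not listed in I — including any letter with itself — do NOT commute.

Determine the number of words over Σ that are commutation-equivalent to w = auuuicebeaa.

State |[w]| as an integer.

0(a) covers ∅
1(u) covers ∅
2(u) covers 1:u
3(u) covers 2:u
4(i) covers 3:u
5(c) covers 4:i
6(e) covers 0:a, 5:c
7(b) covers 0:a, 5:c
8(e) covers 6:e
9(a) covers 7:b, 8:e
10(a) covers 9:a
floor of heap: 0:a, 1:u
completions by unplaced set U, small U first (add the entries for U minus each lowest piece of U):
  |U|=1: {10}:1
  |U|=2: {9,10}:1
  |U|=3: {7,9,10}:1  {8,9,10}:1
  |U|=4: {6,8,9,10}:1  {7,8,9,10}:2
  |U|=5: {6,7,8,9,10}:3
  |U|=6: {0,6,7,8,9,10}:3  {5,6,7,8,9,10}:3
  |U|=7: {0,5,6,7,8,9,10}:6  {4,5,6,7,8,9,10}:3
  |U|=8: {0,4,5,6,7,8,9,10}:9  {3,4,5,6,7,8,9,10}:3
  |U|=9: {0,3,4,5,6,7,8,9,10}:12  {2,3,4,5,6,7,8,9,10}:3
  start at 0(a): 3
  start at 1(u): 15
sum over floor = 18

18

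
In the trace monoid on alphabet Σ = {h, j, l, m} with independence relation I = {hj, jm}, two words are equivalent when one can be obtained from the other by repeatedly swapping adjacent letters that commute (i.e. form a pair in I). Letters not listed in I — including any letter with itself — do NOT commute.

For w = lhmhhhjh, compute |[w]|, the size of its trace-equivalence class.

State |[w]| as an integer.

7

#0=l has no predecessor
#1=h depends on [0:l]
#2=m depends on [1:h]
#3=h depends on [2:m]
#4=h depends on [3:h]
#5=h depends on [4:h]
#6=j depends on [0:l]
#7=h depends on [5:h]
sources: [0:l]
N(rest) = Σ N(rest − s) over sources s of rest; N(one piece) = 1:
  size 1 → [6]=1  [7]=1
  size 2 → [5,7]=1  [6,7]=2
  size 3 → [4,5,7]=1  [5,6,7]=3
  size 4 → [3,4,5,7]=1  [4,5,6,7]=4
  size 5 → [2,3,4,5,7]=1  [3,4,5,6,7]=5
  size 6 → [1,2,3,4,5,7]=1  [2,3,4,5,6,7]=6
  first=0(l) contributes 7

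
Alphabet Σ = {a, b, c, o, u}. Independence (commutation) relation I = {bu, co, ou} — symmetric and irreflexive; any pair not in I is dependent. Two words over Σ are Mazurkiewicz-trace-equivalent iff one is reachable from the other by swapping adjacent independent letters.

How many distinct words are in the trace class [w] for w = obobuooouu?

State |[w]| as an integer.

120

0(o) covers ∅
1(b) covers 0:o
2(o) covers 1:b
3(b) covers 2:o
4(u) covers ∅
5(o) covers 3:b
6(o) covers 5:o
7(o) covers 6:o
8(u) covers 4:u
9(u) covers 8:u
floor of heap: 0:o, 4:u
completions by unplaced set U, small U first (add the entries for U minus each lowest piece of U):
  |U|=1: {7}:1  {9}:1
  |U|=2: {6,7}:1  {7,9}:2  {8,9}:1
  |U|=3: {4,8,9}:1  {5,6,7}:1  {6,7,9}:3  {7,8,9}:3
  |U|=4: {3,5,6,7}:1  {4,7,8,9}:4  {5,6,7,9}:4  {6,7,8,9}:6
  |U|=5: {2,3,5,6,7}:1  {3,5,6,7,9}:5  {4,6,7,8,9}:10  {5,6,7,8,9}:10
  |U|=6: {1,2,3,5,6,7}:1  {2,3,5,6,7,9}:6  {3,5,6,7,8,9}:15  {4,5,6,7,8,9}:20
  |U|=7: {0,1,2,3,5,6,7}:1  {1,2,3,5,6,7,9}:7  {2,3,5,6,7,8,9}:21  {3,4,5,6,7,8,9}:35
  |U|=8: {0,1,2,3,5,6,7,9}:8  {1,2,3,5,6,7,8,9}:28  {2,3,4,5,6,7,8,9}:56
  start at 0(o): 84
  start at 4(u): 36
sum over floor = 120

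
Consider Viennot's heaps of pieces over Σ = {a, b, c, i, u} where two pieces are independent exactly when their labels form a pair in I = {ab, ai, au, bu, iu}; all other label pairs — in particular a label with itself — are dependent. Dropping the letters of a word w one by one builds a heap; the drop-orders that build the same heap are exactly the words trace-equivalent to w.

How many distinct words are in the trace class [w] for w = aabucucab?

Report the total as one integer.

piece 0:a — minimal
piece 1:a rests on {0:a}
piece 2:b — minimal
piece 3:u — minimal
piece 4:c rests on {1:a, 2:b, 3:u}
piece 5:u rests on {4:c}
piece 6:c rests on {5:u}
piece 7:a rests on {6:c}
piece 8:b rests on {6:c}
minimal pieces: {0:a, 2:b, 3:u}
ways to finish when only these pieces remain (= sum over removing one remaining piece with nothing left below it):
  1 left: {7}→1  {8}→1
  2 left: {7,8}→2
  3 left: {6,7,8}→2
  4 left: {5,6,7,8}→2
  5 left: {4,5,6,7,8}→2
  6 left: {1,4,5,6,7,8}→2  {2,4,5,6,7,8}→2  {3,4,5,6,7,8}→2
  7 left: {0,1,4,5,6,7,8}→2  {1,2,4,5,6,7,8}→4  {1,3,4,5,6,7,8}→4  {2,3,4,5,6,7,8}→4
  placing 0:a first → 12 extensions
  placing 2:b first → 6 extensions
  placing 3:u first → 6 extensions
total linear extensions = 24

24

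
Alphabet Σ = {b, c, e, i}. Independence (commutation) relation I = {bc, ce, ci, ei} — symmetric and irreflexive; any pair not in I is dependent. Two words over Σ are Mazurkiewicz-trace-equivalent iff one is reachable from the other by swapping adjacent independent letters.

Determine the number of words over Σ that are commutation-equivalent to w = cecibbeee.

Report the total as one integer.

0(c) covers ∅
1(e) covers ∅
2(c) covers 0:c
3(i) covers ∅
4(b) covers 1:e, 3:i
5(b) covers 4:b
6(e) covers 5:b
7(e) covers 6:e
8(e) covers 7:e
floor of heap: 0:c, 1:e, 3:i
completions by unplaced set U, small U first (add the entries for U minus each lowest piece of U):
  |U|=1: {2}:1  {8}:1
  |U|=2: {0,2}:1  {2,8}:2  {7,8}:1
  |U|=3: {0,2,8}:3  {2,7,8}:3  {6,7,8}:1
  |U|=4: {0,2,7,8}:6  {2,6,7,8}:4  {5,6,7,8}:1
  |U|=5: {0,2,6,7,8}:10  {2,5,6,7,8}:5  {4,5,6,7,8}:1
  |U|=6: {0,2,5,6,7,8}:15  {1,4,5,6,7,8}:1  {2,4,5,6,7,8}:6  {3,4,5,6,7,8}:1
  |U|=7: {0,2,4,5,6,7,8}:21  {1,2,4,5,6,7,8}:7  {1,3,4,5,6,7,8}:2  {2,3,4,5,6,7,8}:7
  start at 0(c): 16
  start at 1(e): 28
  start at 3(i): 28
sum over floor = 72

72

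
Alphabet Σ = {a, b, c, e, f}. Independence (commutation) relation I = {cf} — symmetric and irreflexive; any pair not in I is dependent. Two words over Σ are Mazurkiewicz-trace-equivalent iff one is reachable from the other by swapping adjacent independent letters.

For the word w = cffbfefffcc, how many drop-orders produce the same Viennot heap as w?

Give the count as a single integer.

#0=c has no predecessor
#1=f has no predecessor
#2=f depends on [1:f]
#3=b depends on [0:c, 2:f]
#4=f depends on [3:b]
#5=e depends on [4:f]
#6=f depends on [5:e]
#7=f depends on [6:f]
#8=f depends on [7:f]
#9=c depends on [5:e]
#10=c depends on [9:c]
sources: [0:c, 1:f]
N(rest) = Σ N(rest − s) over sources s of rest; N(one piece) = 1:
  size 1 → [8]=1  [10]=1
  size 2 → [7,8]=1  [8,10]=2  [9,10]=1
  size 3 → [6,7,8]=1  [7,8,10]=3  [8,9,10]=3
  size 4 → [6,7,8,10]=4  [7,8,9,10]=6
  size 5 → [6,7,8,9,10]=10
  size 6 → [5,6,7,8,9,10]=10
  size 7 → [4,5,6,7,8,9,10]=10
  size 8 → [3,4,5,6,7,8,9,10]=10
  size 9 → [0,3,4,5,6,7,8,9,10]=10  [2,3,4,5,6,7,8,9,10]=10
  first=0(c) contributes 10
  first=1(f) contributes 20
|[w]| = 30

30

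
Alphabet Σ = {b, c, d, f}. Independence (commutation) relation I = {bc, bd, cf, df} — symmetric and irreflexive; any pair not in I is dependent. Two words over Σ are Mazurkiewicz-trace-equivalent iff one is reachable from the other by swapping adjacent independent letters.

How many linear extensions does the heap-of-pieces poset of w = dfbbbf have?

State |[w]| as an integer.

6

drop 0:d onto floor
drop 1:f onto floor
drop 2:b onto {1:f}
drop 3:b onto {2:b}
drop 4:b onto {3:b}
drop 5:f onto {4:b}
ground layer = {0:d, 1:f}
drop-orders for the pieces not yet dropped (sum over which currently-grounded one goes next):
  1 to go: {0} 1  {5} 1
  2 to go: {0,5} 2  {4,5} 1
  3 to go: {0,4,5} 3  {3,4,5} 1
  4 to go: {0,3,4,5} 4  {2,3,4,5} 1
  if 0:d drops first: 1 orders
  if 1:f drops first: 5 orders
heap linearizations: 6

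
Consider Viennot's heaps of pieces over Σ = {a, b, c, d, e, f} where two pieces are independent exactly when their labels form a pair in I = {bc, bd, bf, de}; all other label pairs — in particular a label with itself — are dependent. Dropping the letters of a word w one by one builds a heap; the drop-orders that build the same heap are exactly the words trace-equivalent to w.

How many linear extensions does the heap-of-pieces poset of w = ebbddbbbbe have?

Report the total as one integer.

45

drop 0:e onto floor
drop 1:b onto {0:e}
drop 2:b onto {1:b}
drop 3:d onto floor
drop 4:d onto {3:d}
drop 5:b onto {2:b}
drop 6:b onto {5:b}
drop 7:b onto {6:b}
drop 8:b onto {7:b}
drop 9:e onto {8:b}
ground layer = {0:e, 3:d}
drop-orders for the pieces not yet dropped (sum over which currently-grounded one goes next):
  1 to go: {4} 1  {9} 1
  2 to go: {3,4} 1  {4,9} 2  {8,9} 1
  3 to go: {3,4,9} 3  {4,8,9} 3  {7,8,9} 1
  4 to go: {3,4,8,9} 6  {4,7,8,9} 4  {6,7,8,9} 1
  5 to go: {3,4,7,8,9} 10  {4,6,7,8,9} 5  {5,6,7,8,9} 1
  6 to go: {2,5,6,7,8,9} 1  {3,4,6,7,8,9} 15  {4,5,6,7,8,9} 6
  7 to go: {1,2,5,6,7,8,9} 1  {2,4,5,6,7,8,9} 7  {3,4,5,6,7,8,9} 21
  8 to go: {0,1,2,5,6,7,8,9} 1  {1,2,4,5,6,7,8,9} 8  {2,3,4,5,6,7,8,9} 28
  if 0:e drops first: 36 orders
  if 3:d drops first: 9 orders
heap linearizations: 45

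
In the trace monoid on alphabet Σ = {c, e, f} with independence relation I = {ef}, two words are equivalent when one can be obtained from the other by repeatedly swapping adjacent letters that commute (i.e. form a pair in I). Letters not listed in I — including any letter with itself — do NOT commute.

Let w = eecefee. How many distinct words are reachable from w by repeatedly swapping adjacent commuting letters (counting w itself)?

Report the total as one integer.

0(e) covers ∅
1(e) covers 0:e
2(c) covers 1:e
3(e) covers 2:c
4(f) covers 2:c
5(e) covers 3:e
6(e) covers 5:e
floor of heap: 0:e
completions by unplaced set U, small U first (add the entries for U minus each lowest piece of U):
  |U|=1: {4}:1  {6}:1
  |U|=2: {4,6}:2  {5,6}:1
  |U|=3: {3,5,6}:1  {4,5,6}:3
  |U|=4: {3,4,5,6}:4
  |U|=5: {2,3,4,5,6}:4
  start at 0(e): 4

4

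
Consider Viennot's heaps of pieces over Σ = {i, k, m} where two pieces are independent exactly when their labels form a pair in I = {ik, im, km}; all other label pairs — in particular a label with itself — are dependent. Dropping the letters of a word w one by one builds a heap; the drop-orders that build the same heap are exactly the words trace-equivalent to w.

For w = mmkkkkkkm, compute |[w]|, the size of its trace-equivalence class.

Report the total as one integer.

#0=m has no predecessor
#1=m depends on [0:m]
#2=k has no predecessor
#3=k depends on [2:k]
#4=k depends on [3:k]
#5=k depends on [4:k]
#6=k depends on [5:k]
#7=k depends on [6:k]
#8=m depends on [1:m]
sources: [0:m, 2:k]
N(rest) = Σ N(rest − s) over sources s of rest; N(one piece) = 1:
  size 1 → [7]=1  [8]=1
  size 2 → [1,8]=1  [6,7]=1  [7,8]=2
  size 3 → [0,1,8]=1  [1,7,8]=3  [5,6,7]=1  [6,7,8]=3
  size 4 → [0,1,7,8]=4  [1,6,7,8]=6  [4,5,6,7]=1  [5,6,7,8]=4
  size 5 → [0,1,6,7,8]=10  [1,5,6,7,8]=10  [3,4,5,6,7]=1  [4,5,6,7,8]=5
  size 6 → [0,1,5,6,7,8]=20  [1,4,5,6,7,8]=15  [2,3,4,5,6,7]=1  [3,4,5,6,7,8]=6
  size 7 → [0,1,4,5,6,7,8]=35  [1,3,4,5,6,7,8]=21  [2,3,4,5,6,7,8]=7
  first=0(m) contributes 28
  first=2(k) contributes 56
|[w]| = 84

84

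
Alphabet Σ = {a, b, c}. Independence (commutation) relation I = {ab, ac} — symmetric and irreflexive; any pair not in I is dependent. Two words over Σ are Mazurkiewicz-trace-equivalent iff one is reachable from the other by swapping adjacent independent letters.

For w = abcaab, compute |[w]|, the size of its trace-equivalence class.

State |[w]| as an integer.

drop 0:a onto floor
drop 1:b onto floor
drop 2:c onto {1:b}
drop 3:a onto {0:a}
drop 4:a onto {3:a}
drop 5:b onto {2:c}
ground layer = {0:a, 1:b}
drop-orders for the pieces not yet dropped (sum over which currently-grounded one goes next):
  1 to go: {4} 1  {5} 1
  2 to go: {2,5} 1  {3,4} 1  {4,5} 2
  3 to go: {0,3,4} 1  {1,2,5} 1  {2,4,5} 3  {3,4,5} 3
  4 to go: {0,3,4,5} 4  {1,2,4,5} 4  {2,3,4,5} 6
  if 0:a drops first: 10 orders
  if 1:b drops first: 10 orders
heap linearizations: 20

20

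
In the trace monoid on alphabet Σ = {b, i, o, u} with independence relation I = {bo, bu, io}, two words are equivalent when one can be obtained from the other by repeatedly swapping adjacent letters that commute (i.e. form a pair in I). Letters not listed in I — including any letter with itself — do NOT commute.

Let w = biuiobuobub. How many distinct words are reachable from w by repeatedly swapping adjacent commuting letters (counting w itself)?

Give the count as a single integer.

55

drop 0:b onto floor
drop 1:i onto {0:b}
drop 2:u onto {1:i}
drop 3:i onto {2:u}
drop 4:o onto {2:u}
drop 5:b onto {3:i}
drop 6:u onto {3:i, 4:o}
drop 7:o onto {6:u}
drop 8:b onto {5:b}
drop 9:u onto {7:o}
drop 10:b onto {8:b}
ground layer = {0:b}
drop-orders for the pieces not yet dropped (sum over which currently-grounded one goes next):
  1 to go: {9} 1  {10} 1
  2 to go: {7,9} 1  {8,10} 1  {9,10} 2
  3 to go: {5,8,10} 1  {6,7,9} 1  {7,9,10} 3  {8,9,10} 3
  4 to go: {4,6,7,9} 1  {5,8,9,10} 4  {6,7,9,10} 4  {7,8,9,10} 6
  5 to go: {4,6,7,9,10} 5  {5,7,8,9,10} 10  {6,7,8,9,10} 10
  6 to go: {4,6,7,8,9,10} 15  {5,6,7,8,9,10} 20
  7 to go: {3,5,6,7,8,9,10} 20  {4,5,6,7,8,9,10} 35
  8 to go: {3,4,5,6,7,8,9,10} 55
  9 to go: {2,3,4,5,6,7,8,9,10} 55
  if 0:b drops first: 55 orders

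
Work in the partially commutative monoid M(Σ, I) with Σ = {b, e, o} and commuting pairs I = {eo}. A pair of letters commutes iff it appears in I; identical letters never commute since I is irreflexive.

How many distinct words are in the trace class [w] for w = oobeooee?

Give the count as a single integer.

10

0(o) covers ∅
1(o) covers 0:o
2(b) covers 1:o
3(e) covers 2:b
4(o) covers 2:b
5(o) covers 4:o
6(e) covers 3:e
7(e) covers 6:e
floor of heap: 0:o
completions by unplaced set U, small U first (add the entries for U minus each lowest piece of U):
  |U|=1: {5}:1  {7}:1
  |U|=2: {4,5}:1  {5,7}:2  {6,7}:1
  |U|=3: {3,6,7}:1  {4,5,7}:3  {5,6,7}:3
  |U|=4: {3,5,6,7}:4  {4,5,6,7}:6
  |U|=5: {3,4,5,6,7}:10
  |U|=6: {2,3,4,5,6,7}:10
  start at 0(o): 10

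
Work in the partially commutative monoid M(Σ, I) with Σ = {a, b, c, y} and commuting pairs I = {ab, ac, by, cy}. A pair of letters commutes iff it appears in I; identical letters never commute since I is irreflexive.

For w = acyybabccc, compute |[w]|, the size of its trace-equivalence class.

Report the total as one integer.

210

0(a) covers ∅
1(c) covers ∅
2(y) covers 0:a
3(y) covers 2:y
4(b) covers 1:c
5(a) covers 3:y
6(b) covers 4:b
7(c) covers 6:b
8(c) covers 7:c
9(c) covers 8:c
floor of heap: 0:a, 1:c
completions by unplaced set U, small U first (add the entries for U minus each lowest piece of U):
  |U|=1: {5}:1  {9}:1
  |U|=2: {3,5}:1  {5,9}:2  {8,9}:1
  |U|=3: {2,3,5}:1  {3,5,9}:3  {5,8,9}:3  {7,8,9}:1
  |U|=4: {0,2,3,5}:1  {2,3,5,9}:4  {3,5,8,9}:6  {5,7,8,9}:4  {6,7,8,9}:1
  |U|=5: {0,2,3,5,9}:5  {2,3,5,8,9}:10  {3,5,7,8,9}:10  {4,6,7,8,9}:1  {5,6,7,8,9}:5
  |U|=6: {0,2,3,5,8,9}:15  {1,4,6,7,8,9}:1  {2,3,5,7,8,9}:20  {3,5,6,7,8,9}:15  {4,5,6,7,8,9}:6
  |U|=7: {0,2,3,5,7,8,9}:35  {1,4,5,6,7,8,9}:7  {2,3,5,6,7,8,9}:35  {3,4,5,6,7,8,9}:21
  |U|=8: {0,2,3,5,6,7,8,9}:70  {1,3,4,5,6,7,8,9}:28  {2,3,4,5,6,7,8,9}:56
  start at 0(a): 84
  start at 1(c): 126
sum over floor = 210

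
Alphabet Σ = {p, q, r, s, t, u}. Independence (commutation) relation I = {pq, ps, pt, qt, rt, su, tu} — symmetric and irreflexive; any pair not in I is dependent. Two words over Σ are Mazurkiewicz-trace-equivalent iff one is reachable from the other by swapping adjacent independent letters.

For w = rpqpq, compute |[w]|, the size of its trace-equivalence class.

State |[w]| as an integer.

0(r) covers ∅
1(p) covers 0:r
2(q) covers 0:r
3(p) covers 1:p
4(q) covers 2:q
floor of heap: 0:r
completions by unplaced set U, small U first (add the entries for U minus each lowest piece of U):
  |U|=1: {3}:1  {4}:1
  |U|=2: {1,3}:1  {2,4}:1  {3,4}:2
  |U|=3: {1,3,4}:3  {2,3,4}:3
  start at 0(r): 6

6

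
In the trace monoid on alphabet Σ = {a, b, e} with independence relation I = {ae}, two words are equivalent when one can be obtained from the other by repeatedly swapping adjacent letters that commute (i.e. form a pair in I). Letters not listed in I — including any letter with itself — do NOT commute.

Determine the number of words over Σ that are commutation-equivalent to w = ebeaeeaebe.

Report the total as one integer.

#0=e has no predecessor
#1=b depends on [0:e]
#2=e depends on [1:b]
#3=a depends on [1:b]
#4=e depends on [2:e]
#5=e depends on [4:e]
#6=a depends on [3:a]
#7=e depends on [5:e]
#8=b depends on [6:a, 7:e]
#9=e depends on [8:b]
sources: [0:e]
N(rest) = Σ N(rest − s) over sources s of rest; N(one piece) = 1:
  size 1 → [9]=1
  size 2 → [8,9]=1
  size 3 → [6,8,9]=1  [7,8,9]=1
  size 4 → [3,6,8,9]=1  [5,7,8,9]=1  [6,7,8,9]=2
  size 5 → [3,6,7,8,9]=3  [4,5,7,8,9]=1  [5,6,7,8,9]=3
  size 6 → [2,4,5,7,8,9]=1  [3,5,6,7,8,9]=6  [4,5,6,7,8,9]=4
  size 7 → [2,4,5,6,7,8,9]=5  [3,4,5,6,7,8,9]=10
  size 8 → [2,3,4,5,6,7,8,9]=15
  first=0(e) contributes 15

15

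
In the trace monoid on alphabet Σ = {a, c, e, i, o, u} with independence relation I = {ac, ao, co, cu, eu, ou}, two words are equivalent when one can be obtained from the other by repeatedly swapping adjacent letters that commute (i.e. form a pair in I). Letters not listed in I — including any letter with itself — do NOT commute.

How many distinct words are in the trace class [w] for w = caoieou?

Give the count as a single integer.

0(c) covers ∅
1(a) covers ∅
2(o) covers ∅
3(i) covers 0:c, 1:a, 2:o
4(e) covers 3:i
5(o) covers 4:e
6(u) covers 3:i
floor of heap: 0:c, 1:a, 2:o
completions by unplaced set U, small U first (add the entries for U minus each lowest piece of U):
  |U|=1: {5}:1  {6}:1
  |U|=2: {4,5}:1  {5,6}:2
  |U|=3: {4,5,6}:3
  |U|=4: {3,4,5,6}:3
  |U|=5: {0,3,4,5,6}:3  {1,3,4,5,6}:3  {2,3,4,5,6}:3
  start at 0(c): 6
  start at 1(a): 6
  start at 2(o): 6
sum over floor = 18

18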